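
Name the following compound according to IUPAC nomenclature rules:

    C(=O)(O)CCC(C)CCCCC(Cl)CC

9-chloro-4-methylundecanoic acid

The longest chain bearing the –COOH group is 11 carbons long (undecane).
The principal characteristic group is a carboxylic acid (terminal –COOH), named with the suffix -oic acid.
The numbering direction is chosen so that the carboxylic acid carbon is C-1 by definition.
That gives a chloro group at C-9; a methyl group at C-4.
Substituent prefixes are cited in alphabetical order (multiplying prefixes like di-/tri- are ignored for ordering).
Assembling the pieces gives 9-chloro-4-methylundecanoic acid.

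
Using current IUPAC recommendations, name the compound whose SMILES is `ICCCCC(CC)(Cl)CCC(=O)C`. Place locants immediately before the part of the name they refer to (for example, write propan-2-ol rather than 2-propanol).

The longest chain bearing the carbonyl is 9 carbons long (nonane).
A ketone (C=O on an internal carbon) is the principal characteristic group, giving the suffix -one.
Choose the numbering such that numbering from this end puts the carbonyl group at C-2 rather than C-8.
With this numbering: the carbonyl at C-2; a chloro group at C-5; an ethyl group at C-5; an iodo group at C-9.
The substituents are ordered alphabetically, ignoring any di-/tri- multipliers.
Putting it together: 5-chloro-5-ethyl-9-iodononan-2-one.

5-chloro-5-ethyl-9-iodononan-2-one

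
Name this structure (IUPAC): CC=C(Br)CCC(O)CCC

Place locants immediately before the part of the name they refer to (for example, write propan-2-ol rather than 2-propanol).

7-bromonon-7-en-4-ol

Counting along the main chain through the –OH group and the multiple bond gives 9 carbons: the parent is nonane.
The principal characteristic group is an alcohol (–OH), named with the suffix -ol.
There is one C=C double bond, indicated by the ending -ene.
Number the chain so that numbering from this end puts the hydroxyl group at C-4 rather than C-6.
This places the hydroxyl at C-4; the double bond between C-7 and C-8; a bromo group at C-7.
Assembling the pieces gives 7-bromonon-7-en-4-ol.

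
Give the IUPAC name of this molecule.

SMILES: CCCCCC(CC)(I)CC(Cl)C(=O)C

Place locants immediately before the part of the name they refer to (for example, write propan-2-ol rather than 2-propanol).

The longest chain bearing the carbonyl is 10 carbons long (decane).
The principal characteristic group is a ketone (C=O on an internal carbon), named with the suffix -one.
Number the chain so that numbering from this end puts the carbonyl group at C-2 rather than C-9.
This places the carbonyl at C-2; a chloro group at C-3; an ethyl group at C-5; an iodo group at C-5.
Substituent prefixes are cited in alphabetical order (multiplying prefixes like di-/tri- are ignored for ordering).
Putting it together: 3-chloro-5-ethyl-5-iododecan-2-one.

3-chloro-5-ethyl-5-iododecan-2-one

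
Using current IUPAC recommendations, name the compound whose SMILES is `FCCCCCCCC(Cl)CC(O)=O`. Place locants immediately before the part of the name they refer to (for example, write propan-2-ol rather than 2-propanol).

The longest carbon chain that includes the –COOH group has 10 carbons, so the parent hydride is decane.
The principal characteristic group is a carboxylic acid (terminal –COOH), named with the suffix -oic acid.
Number the chain so that the carboxylic acid carbon is C-1 by definition.
With this numbering: a chloro group at C-3; a fluoro group at C-10.
Substituent prefixes are cited in alphabetical order (multiplying prefixes like di-/tri- are ignored for ordering).
The name is 3-chloro-10-fluorodecanoic acid.

3-chloro-10-fluorodecanoic acid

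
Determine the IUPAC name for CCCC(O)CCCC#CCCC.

The longest carbon chain that includes the –OH group and the multiple bond has 12 carbons, so the parent hydride is dodecane.
An alcohol (–OH) is the principal characteristic group, giving the suffix -ol.
A C≡C triple bond in the chain gives the infix -yne-.
The numbering direction is chosen so that numbering from this end puts the hydroxyl group at C-4 rather than C-9.
That gives the hydroxyl at C-4; the triple bond between C-8 and C-9.
Assembling the pieces gives dodec-8-yn-4-ol.

dodec-8-yn-4-ol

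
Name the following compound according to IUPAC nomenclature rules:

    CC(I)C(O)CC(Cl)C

5-chloro-2-iodohexan-3-ol

The longest carbon chain that includes the –OH group has 6 carbons, so the parent hydride is hexane.
An alcohol (–OH) is the principal characteristic group, giving the suffix -ol.
The numbering direction is chosen so that numbering from this end puts the hydroxyl group at C-3 rather than C-4.
That gives the hydroxyl at C-3; a chloro group at C-5; an iodo group at C-2.
Substituent prefixes are cited in alphabetical order (multiplying prefixes like di-/tri- are ignored for ordering).
Putting it together: 5-chloro-2-iodohexan-3-ol.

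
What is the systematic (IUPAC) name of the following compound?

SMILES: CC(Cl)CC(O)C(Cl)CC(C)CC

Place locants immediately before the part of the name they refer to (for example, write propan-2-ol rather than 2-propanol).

The longest chain bearing the –OH group is 9 carbons long (nonane).
The principal characteristic group is an alcohol (–OH), named with the suffix -ol.
The numbering direction is chosen so that numbering from this end puts the hydroxyl group at C-4 rather than C-6.
This places the hydroxyl at C-4; chloro groups at C-2 and C-5; a methyl group at C-7.
The substituents are ordered alphabetically, ignoring any di-/tri- multipliers.
Putting it together: 2,5-dichloro-7-methylnonan-4-ol.

2,5-dichloro-7-methylnonan-4-ol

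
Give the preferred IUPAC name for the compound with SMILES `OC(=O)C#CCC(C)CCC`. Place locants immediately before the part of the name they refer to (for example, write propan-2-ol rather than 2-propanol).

5-methyloct-2-ynoic acid

Counting along the main chain through the –COOH group and the multiple bond gives 8 carbons: the parent is octane.
A carboxylic acid (terminal –COOH) is the principal characteristic group, giving the suffix -oic acid.
There is one C≡C triple bond, indicated by the ending -yne.
Number the chain so that the carboxylic acid carbon is C-1 by definition.
With this numbering: the triple bond between C-2 and C-3; a methyl group at C-5.
The name is 5-methyloct-2-ynoic acid.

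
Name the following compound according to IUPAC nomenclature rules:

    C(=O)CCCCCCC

The longest carbon chain that includes the –CHO group has 8 carbons, so the parent hydride is octane.
The principal characteristic group is an aldehyde (terminal –CHO), named with the suffix -al.
Choose the numbering such that the aldehyde carbon is C-1 by definition.
The name is octanal.

octanal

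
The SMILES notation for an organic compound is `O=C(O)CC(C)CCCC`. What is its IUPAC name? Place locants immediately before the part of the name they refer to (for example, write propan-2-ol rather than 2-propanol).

The longest carbon chain that includes the –COOH group has 7 carbons, so the parent hydride is heptane.
A carboxylic acid (terminal –COOH) is the principal characteristic group, giving the suffix -oic acid.
Number the chain so that the carboxylic acid carbon is C-1 by definition.
That gives a methyl group at C-3.
Putting it together: 3-methylheptanoic acid.

3-methylheptanoic acid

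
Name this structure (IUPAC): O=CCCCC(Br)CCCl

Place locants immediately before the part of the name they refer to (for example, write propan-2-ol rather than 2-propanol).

5-bromo-7-chloroheptanal

The longest chain bearing the –CHO group is 7 carbons long (heptane).
An aldehyde (terminal –CHO) is the principal characteristic group, giving the suffix -al.
The numbering direction is chosen so that the aldehyde carbon is C-1 by definition.
This places a bromo group at C-5; a chloro group at C-7.
Substituent prefixes are cited in alphabetical order (multiplying prefixes like di-/tri- are ignored for ordering).
Putting it together: 5-bromo-7-chloroheptanal.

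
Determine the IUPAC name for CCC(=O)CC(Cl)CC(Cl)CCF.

5,7-dichloro-9-fluorononan-3-one

The longest carbon chain that includes the carbonyl has 9 carbons, so the parent hydride is nonane.
The highest-priority functional group is a ketone (C=O on an internal carbon), so the name ends in -one.
Choose the numbering such that numbering from this end puts the carbonyl group at C-3 rather than C-7.
That gives the carbonyl at C-3; chloro groups at C-5 and C-7; a fluoro group at C-9.
Prefixes are listed alphabetically: chloro, fluoro.
Putting it together: 5,7-dichloro-9-fluorononan-3-one.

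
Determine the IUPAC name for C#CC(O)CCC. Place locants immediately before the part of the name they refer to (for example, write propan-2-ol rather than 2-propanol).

hex-1-yn-3-ol

The longest chain bearing the –OH group and the multiple bond is 6 carbons long (hexane).
An alcohol (–OH) is the principal characteristic group, giving the suffix -ol.
The chain contains a C≡C triple bond, so the unsaturation ending is -yne.
The numbering direction is chosen so that numbering from this end puts the hydroxyl group at C-3 rather than C-4.
That gives the hydroxyl at C-3; the triple bond between C-1 and C-2.
Putting it together: hex-1-yn-3-ol.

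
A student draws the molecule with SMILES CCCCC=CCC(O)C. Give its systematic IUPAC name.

non-4-en-2-ol

Counting along the main chain through the –OH group and the multiple bond gives 9 carbons: the parent is nonane.
The principal characteristic group is an alcohol (–OH), named with the suffix -ol.
There is one C=C double bond, indicated by the ending -ene.
The numbering direction is chosen so that numbering from this end puts the hydroxyl group at C-2 rather than C-8.
That gives the hydroxyl at C-2; the double bond between C-4 and C-5.
The name is non-4-en-2-ol.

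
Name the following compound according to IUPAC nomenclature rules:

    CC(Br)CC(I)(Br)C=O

The longest carbon chain that includes the –CHO group has 5 carbons, so the parent hydride is pentane.
The highest-priority functional group is an aldehyde (terminal –CHO), so the name ends in -al.
Choose the numbering such that the aldehyde carbon is C-1 by definition.
With this numbering: bromo groups at C-2 and C-4; an iodo group at C-2.
The substituents are ordered alphabetically, ignoring any di-/tri- multipliers.
The name is 2,4-dibromo-2-iodopentanal.

2,4-dibromo-2-iodopentanal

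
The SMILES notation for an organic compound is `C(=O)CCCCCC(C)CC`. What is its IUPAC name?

7-methylnonanal

The longest chain bearing the –CHO group is 9 carbons long (nonane).
An aldehyde (terminal –CHO) is the principal characteristic group, giving the suffix -al.
Choose the numbering such that the aldehyde carbon is C-1 by definition.
That gives a methyl group at C-7.
The name is 7-methylnonanal.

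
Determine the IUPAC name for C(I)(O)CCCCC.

1-iodohexan-1-ol

Counting along the main chain through the –OH group gives 6 carbons: the parent is hexane.
The principal characteristic group is an alcohol (–OH), named with the suffix -ol.
The numbering direction is chosen so that numbering from this end puts the hydroxyl group at C-1 rather than C-6.
With this numbering: the hydroxyl at C-1; an iodo group at C-1.
Assembling the pieces gives 1-iodohexan-1-ol.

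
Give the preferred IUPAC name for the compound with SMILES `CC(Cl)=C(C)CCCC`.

2-chloro-3-methylhept-2-ene

The longest chain bearing the multiple bond is 7 carbons long (heptane).
A C=C double bond in the chain gives the infix -ene-.
Number the chain so that numbering from this end puts the double bond at C-2 rather than C-5.
That gives the double bond between C-2 and C-3; a chloro group at C-2; a methyl group at C-3.
Prefixes are listed alphabetically: chloro, methyl.
Assembling the pieces gives 2-chloro-3-methylhept-2-ene.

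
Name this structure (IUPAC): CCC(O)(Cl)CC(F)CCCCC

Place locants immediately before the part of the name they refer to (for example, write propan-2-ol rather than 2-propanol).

The longest chain bearing the –OH group is 10 carbons long (decane).
The highest-priority functional group is an alcohol (–OH), so the name ends in -ol.
Number the chain so that numbering from this end puts the hydroxyl group at C-3 rather than C-8.
With this numbering: the hydroxyl at C-3; a chloro group at C-3; a fluoro group at C-5.
Substituent prefixes are cited in alphabetical order (multiplying prefixes like di-/tri- are ignored for ordering).
Putting it together: 3-chloro-5-fluorodecan-3-ol.

3-chloro-5-fluorodecan-3-ol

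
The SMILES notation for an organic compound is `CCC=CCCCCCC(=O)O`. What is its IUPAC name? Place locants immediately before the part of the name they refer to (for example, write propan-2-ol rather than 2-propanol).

The longest chain bearing the –COOH group and the multiple bond is 10 carbons long (decane).
A carboxylic acid (terminal –COOH) is the principal characteristic group, giving the suffix -oic acid.
The chain contains a C=C double bond, so the unsaturation ending is -ene.
Choose the numbering such that the carboxylic acid carbon is C-1 by definition.
With this numbering: the double bond between C-7 and C-8.
Assembling the pieces gives dec-7-enoic acid.

dec-7-enoic acid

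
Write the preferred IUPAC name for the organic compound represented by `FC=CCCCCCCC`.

1-fluoronon-1-ene

The longest carbon chain that includes the multiple bond has 9 carbons, so the parent hydride is nonane.
There is one C=C double bond, indicated by the ending -ene.
The numbering direction is chosen so that numbering from this end puts the double bond at C-1 rather than C-8.
With this numbering: the double bond between C-1 and C-2; a fluoro group at C-1.
Putting it together: 1-fluoronon-1-ene.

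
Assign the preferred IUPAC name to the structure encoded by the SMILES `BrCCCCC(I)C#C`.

7-bromo-3-iodohept-1-yne

The longest chain bearing the multiple bond is 7 carbons long (heptane).
The chain contains a C≡C triple bond, so the unsaturation ending is -yne.
The numbering direction is chosen so that numbering from this end puts the triple bond at C-1 rather than C-6.
This places the triple bond between C-1 and C-2; a bromo group at C-7; an iodo group at C-3.
The substituents are ordered alphabetically, ignoring any di-/tri- multipliers.
The name is 7-bromo-3-iodohept-1-yne.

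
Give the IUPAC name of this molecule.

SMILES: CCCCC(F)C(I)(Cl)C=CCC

5-chloro-6-fluoro-5-iododec-3-ene

The longest carbon chain that includes the multiple bond has 10 carbons, so the parent hydride is decane.
The chain contains a C=C double bond, so the unsaturation ending is -ene.
Choose the numbering such that numbering from this end puts the double bond at C-3 rather than C-7.
This places the double bond between C-3 and C-4; a chloro group at C-5; a fluoro group at C-6; an iodo group at C-5.
Prefixes are listed alphabetically: chloro, fluoro, iodo.
Assembling the pieces gives 5-chloro-6-fluoro-5-iododec-3-ene.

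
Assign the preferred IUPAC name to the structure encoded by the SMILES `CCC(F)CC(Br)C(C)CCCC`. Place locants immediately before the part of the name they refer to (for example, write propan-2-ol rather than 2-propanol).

The longest carbon chain is 10 atoms: the parent is decane.
The numbering direction is chosen so that the substituent locant set {3,5,6} is lower than {5,6,8} at the first point of difference.
That gives a bromo group at C-5; a fluoro group at C-3; a methyl group at C-6.
Substituent prefixes are cited in alphabetical order (multiplying prefixes like di-/tri- are ignored for ordering).
Assembling the pieces gives 5-bromo-3-fluoro-6-methyldecane.

5-bromo-3-fluoro-6-methyldecane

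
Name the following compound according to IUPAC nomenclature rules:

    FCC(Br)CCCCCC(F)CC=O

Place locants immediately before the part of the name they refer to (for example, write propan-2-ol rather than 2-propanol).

9-bromo-3,10-difluorodecanal

Counting along the main chain through the –CHO group gives 10 carbons: the parent is decane.
An aldehyde (terminal –CHO) is the principal characteristic group, giving the suffix -al.
The numbering direction is chosen so that the aldehyde carbon is C-1 by definition.
With this numbering: a bromo group at C-9; fluoro groups at C-3 and C-10.
The substituents are ordered alphabetically, ignoring any di-/tri- multipliers.
Assembling the pieces gives 9-bromo-3,10-difluorodecanal.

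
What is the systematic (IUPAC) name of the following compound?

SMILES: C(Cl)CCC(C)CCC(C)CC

The longest continuous carbon chain has 9 atoms, so the parent hydride is nonane.
The numbering direction is chosen so that the substituent locant set {1,4,7} is lower than {3,6,9} at the first point of difference.
That gives a chloro group at C-1; methyl groups at C-4 and C-7.
The substituents are ordered alphabetically, ignoring any di-/tri- multipliers.
Assembling the pieces gives 1-chloro-4,7-dimethylnonane.

1-chloro-4,7-dimethylnonane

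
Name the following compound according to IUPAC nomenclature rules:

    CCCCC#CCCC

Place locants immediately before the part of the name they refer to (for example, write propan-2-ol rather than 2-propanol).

The longest carbon chain that includes the multiple bond has 9 carbons, so the parent hydride is nonane.
The chain contains a C≡C triple bond, so the unsaturation ending is -yne.
Choose the numbering such that numbering from this end puts the triple bond at C-4 rather than C-5.
That gives the triple bond between C-4 and C-5.
The name is non-4-yne.

non-4-yne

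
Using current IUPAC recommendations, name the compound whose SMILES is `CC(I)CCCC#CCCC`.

The longest chain bearing the multiple bond is 10 carbons long (decane).
The chain contains a C≡C triple bond, so the unsaturation ending is -yne.
Choose the numbering such that numbering from this end puts the triple bond at C-4 rather than C-6.
With this numbering: the triple bond between C-4 and C-5; an iodo group at C-9.
Putting it together: 9-iododec-4-yne.

9-iododec-4-yne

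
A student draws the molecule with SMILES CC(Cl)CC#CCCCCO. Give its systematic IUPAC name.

8-chloronon-5-yn-1-ol

The longest carbon chain that includes the –OH group and the multiple bond has 9 carbons, so the parent hydride is nonane.
The highest-priority functional group is an alcohol (–OH), so the name ends in -ol.
A C≡C triple bond in the chain gives the infix -yne-.
The numbering direction is chosen so that numbering from this end puts the hydroxyl group at C-1 rather than C-9.
With this numbering: the hydroxyl at C-1; the triple bond between C-5 and C-6; a chloro group at C-8.
The name is 8-chloronon-5-yn-1-ol.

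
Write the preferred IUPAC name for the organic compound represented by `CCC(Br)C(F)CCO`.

The longest chain bearing the –OH group is 6 carbons long (hexane).
An alcohol (–OH) is the principal characteristic group, giving the suffix -ol.
Number the chain so that numbering from this end puts the hydroxyl group at C-1 rather than C-6.
That gives the hydroxyl at C-1; a bromo group at C-4; a fluoro group at C-3.
Substituent prefixes are cited in alphabetical order (multiplying prefixes like di-/tri- are ignored for ordering).
The name is 4-bromo-3-fluorohexan-1-ol.

4-bromo-3-fluorohexan-1-ol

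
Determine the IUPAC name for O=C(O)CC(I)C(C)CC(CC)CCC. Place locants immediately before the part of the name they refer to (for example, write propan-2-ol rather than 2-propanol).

Counting along the main chain through the –COOH group gives 9 carbons: the parent is nonane.
The highest-priority functional group is a carboxylic acid (terminal –COOH), so the name ends in -oic acid.
The numbering direction is chosen so that the carboxylic acid carbon is C-1 by definition.
That gives an ethyl group at C-6; an iodo group at C-3; a methyl group at C-4.
Prefixes are listed alphabetically: ethyl, iodo, methyl.
The name is 6-ethyl-3-iodo-4-methylnonanoic acid.

6-ethyl-3-iodo-4-methylnonanoic acid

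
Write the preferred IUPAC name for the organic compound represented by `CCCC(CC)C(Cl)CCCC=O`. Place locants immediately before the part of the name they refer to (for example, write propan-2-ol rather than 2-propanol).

Counting along the main chain through the –CHO group gives 9 carbons: the parent is nonane.
The highest-priority functional group is an aldehyde (terminal –CHO), so the name ends in -al.
Choose the numbering such that the aldehyde carbon is C-1 by definition.
This places a chloro group at C-5; an ethyl group at C-6.
Substituent prefixes are cited in alphabetical order (multiplying prefixes like di-/tri- are ignored for ordering).
Assembling the pieces gives 5-chloro-6-ethylnonanal.

5-chloro-6-ethylnonanal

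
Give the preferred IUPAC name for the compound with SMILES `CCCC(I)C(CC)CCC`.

The parent chain contains 8 carbons (octane).
Number the chain so that the locant sets are identical either way, so the alphabetically earlier ethyl substituent takes the lower locant (4 rather than 5).
This places an ethyl group at C-4; an iodo group at C-5.
The substituents are ordered alphabetically, ignoring any di-/tri- multipliers.
Assembling the pieces gives 4-ethyl-5-iodooctane.

4-ethyl-5-iodooctane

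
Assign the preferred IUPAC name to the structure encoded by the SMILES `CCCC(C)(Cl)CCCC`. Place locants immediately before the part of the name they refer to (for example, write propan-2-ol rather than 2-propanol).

4-chloro-4-methyloctane

The longest carbon chain is 8 atoms: the parent is octane.
The numbering direction is chosen so that the substituent locant set {4,4} is lower than {5,5} at the first point of difference.
With this numbering: a chloro group at C-4; a methyl group at C-4.
Prefixes are listed alphabetically: chloro, methyl.
Assembling the pieces gives 4-chloro-4-methyloctane.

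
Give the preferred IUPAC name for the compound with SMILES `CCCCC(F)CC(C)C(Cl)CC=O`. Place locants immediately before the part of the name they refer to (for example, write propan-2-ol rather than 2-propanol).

Counting along the main chain through the –CHO group gives 10 carbons: the parent is decane.
An aldehyde (terminal –CHO) is the principal characteristic group, giving the suffix -al.
The numbering direction is chosen so that the aldehyde carbon is C-1 by definition.
That gives a chloro group at C-3; a fluoro group at C-6; a methyl group at C-4.
Prefixes are listed alphabetically: chloro, fluoro, methyl.
Putting it together: 3-chloro-6-fluoro-4-methyldecanal.

3-chloro-6-fluoro-4-methyldecanal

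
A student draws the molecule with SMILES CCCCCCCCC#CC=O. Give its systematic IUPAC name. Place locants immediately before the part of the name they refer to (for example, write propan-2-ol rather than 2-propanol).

undec-2-ynal

The longest carbon chain that includes the –CHO group and the multiple bond has 11 carbons, so the parent hydride is undecane.
The highest-priority functional group is an aldehyde (terminal –CHO), so the name ends in -al.
A C≡C triple bond in the chain gives the infix -yne-.
The numbering direction is chosen so that the aldehyde carbon is C-1 by definition.
With this numbering: the triple bond between C-2 and C-3.
Putting it together: undec-2-ynal.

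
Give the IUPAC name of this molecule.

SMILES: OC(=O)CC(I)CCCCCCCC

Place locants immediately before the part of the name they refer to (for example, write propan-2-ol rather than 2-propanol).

3-iodoundecanoic acid

The longest chain bearing the –COOH group is 11 carbons long (undecane).
The highest-priority functional group is a carboxylic acid (terminal –COOH), so the name ends in -oic acid.
The numbering direction is chosen so that the carboxylic acid carbon is C-1 by definition.
That gives an iodo group at C-3.
Putting it together: 3-iodoundecanoic acid.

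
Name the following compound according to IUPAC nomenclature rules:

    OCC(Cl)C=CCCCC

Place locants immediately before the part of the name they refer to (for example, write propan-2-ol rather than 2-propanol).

Counting along the main chain through the –OH group and the multiple bond gives 8 carbons: the parent is octane.
The highest-priority functional group is an alcohol (–OH), so the name ends in -ol.
A C=C double bond in the chain gives the infix -ene-.
The numbering direction is chosen so that numbering from this end puts the hydroxyl group at C-1 rather than C-8.
This places the hydroxyl at C-1; the double bond between C-3 and C-4; a chloro group at C-2.
Putting it together: 2-chlorooct-3-en-1-ol.

2-chlorooct-3-en-1-ol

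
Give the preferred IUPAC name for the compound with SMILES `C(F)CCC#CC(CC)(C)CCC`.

6-ethyl-1-fluoro-6-methylnon-4-yne

The longest chain bearing the multiple bond is 9 carbons long (nonane).
There is one C≡C triple bond, indicated by the ending -yne.
Number the chain so that numbering from this end puts the triple bond at C-4 rather than C-5.
With this numbering: the triple bond between C-4 and C-5; an ethyl group at C-6; a fluoro group at C-1; a methyl group at C-6.
Prefixes are listed alphabetically: ethyl, fluoro, methyl.
Putting it together: 6-ethyl-1-fluoro-6-methylnon-4-yne.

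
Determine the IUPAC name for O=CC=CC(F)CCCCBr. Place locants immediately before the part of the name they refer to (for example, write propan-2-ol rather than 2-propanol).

8-bromo-4-fluorooct-2-enal

Counting along the main chain through the –CHO group and the multiple bond gives 8 carbons: the parent is octane.
The principal characteristic group is an aldehyde (terminal –CHO), named with the suffix -al.
The chain contains a C=C double bond, so the unsaturation ending is -ene.
Choose the numbering such that the aldehyde carbon is C-1 by definition.
This places the double bond between C-2 and C-3; a bromo group at C-8; a fluoro group at C-4.
Prefixes are listed alphabetically: bromo, fluoro.
Putting it together: 8-bromo-4-fluorooct-2-enal.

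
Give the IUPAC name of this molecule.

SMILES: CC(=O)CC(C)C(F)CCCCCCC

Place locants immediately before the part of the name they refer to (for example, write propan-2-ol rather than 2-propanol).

5-fluoro-4-methyldodecan-2-one

Counting along the main chain through the carbonyl gives 12 carbons: the parent is dodecane.
A ketone (C=O on an internal carbon) is the principal characteristic group, giving the suffix -one.
Number the chain so that numbering from this end puts the carbonyl group at C-2 rather than C-11.
With this numbering: the carbonyl at C-2; a fluoro group at C-5; a methyl group at C-4.
Prefixes are listed alphabetically: fluoro, methyl.
Assembling the pieces gives 5-fluoro-4-methyldodecan-2-one.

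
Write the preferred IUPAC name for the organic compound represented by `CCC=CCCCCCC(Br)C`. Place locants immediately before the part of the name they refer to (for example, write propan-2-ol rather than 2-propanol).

The longest chain bearing the multiple bond is 11 carbons long (undecane).
A C=C double bond in the chain gives the infix -ene-.
Number the chain so that numbering from this end puts the double bond at C-3 rather than C-8.
This places the double bond between C-3 and C-4; a bromo group at C-10.
Assembling the pieces gives 10-bromoundec-3-ene.

10-bromoundec-3-ene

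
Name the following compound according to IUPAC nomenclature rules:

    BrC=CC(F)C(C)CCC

1-bromo-3-fluoro-4-methylhept-1-ene

The longest carbon chain that includes the multiple bond has 7 carbons, so the parent hydride is heptane.
There is one C=C double bond, indicated by the ending -ene.
Choose the numbering such that numbering from this end puts the double bond at C-1 rather than C-6.
This places the double bond between C-1 and C-2; a bromo group at C-1; a fluoro group at C-3; a methyl group at C-4.
Prefixes are listed alphabetically: bromo, fluoro, methyl.
The name is 1-bromo-3-fluoro-4-methylhept-1-ene.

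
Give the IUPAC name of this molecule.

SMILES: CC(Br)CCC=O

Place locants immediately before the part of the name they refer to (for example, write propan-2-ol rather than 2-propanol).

The longest carbon chain that includes the –CHO group has 5 carbons, so the parent hydride is pentane.
An aldehyde (terminal –CHO) is the principal characteristic group, giving the suffix -al.
Number the chain so that the aldehyde carbon is C-1 by definition.
That gives a bromo group at C-4.
Assembling the pieces gives 4-bromopentanal.

4-bromopentanal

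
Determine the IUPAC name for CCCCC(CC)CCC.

The longest carbon chain is 8 atoms: the parent is octane.
Number the chain so that the substituent locant set {4} is lower than {5} at the first point of difference.
This places an ethyl group at C-4.
The name is 4-ethyloctane.

4-ethyloctane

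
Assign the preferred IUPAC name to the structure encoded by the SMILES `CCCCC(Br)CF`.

2-bromo-1-fluorohexane

The longest continuous carbon chain has 6 atoms, so the parent hydride is hexane.
The numbering direction is chosen so that the substituent locant set {1,2} is lower than {5,6} at the first point of difference.
This places a bromo group at C-2; a fluoro group at C-1.
Prefixes are listed alphabetically: bromo, fluoro.
The name is 2-bromo-1-fluorohexane.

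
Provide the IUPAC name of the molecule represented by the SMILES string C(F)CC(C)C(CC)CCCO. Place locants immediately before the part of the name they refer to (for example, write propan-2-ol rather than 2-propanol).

4-ethyl-7-fluoro-5-methylheptan-1-ol

Counting along the main chain through the –OH group gives 7 carbons: the parent is heptane.
The principal characteristic group is an alcohol (–OH), named with the suffix -ol.
Choose the numbering such that numbering from this end puts the hydroxyl group at C-1 rather than C-7.
With this numbering: the hydroxyl at C-1; an ethyl group at C-4; a fluoro group at C-7; a methyl group at C-5.
Prefixes are listed alphabetically: ethyl, fluoro, methyl.
The name is 4-ethyl-7-fluoro-5-methylheptan-1-ol.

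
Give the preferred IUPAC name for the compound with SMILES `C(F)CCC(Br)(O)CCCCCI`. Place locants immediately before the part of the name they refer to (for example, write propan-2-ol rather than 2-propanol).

4-bromo-1-fluoro-9-iodononan-4-ol

The longest carbon chain that includes the –OH group has 9 carbons, so the parent hydride is nonane.
The principal characteristic group is an alcohol (–OH), named with the suffix -ol.
Choose the numbering such that numbering from this end puts the hydroxyl group at C-4 rather than C-6.
That gives the hydroxyl at C-4; a bromo group at C-4; a fluoro group at C-1; an iodo group at C-9.
Prefixes are listed alphabetically: bromo, fluoro, iodo.
Assembling the pieces gives 4-bromo-1-fluoro-9-iodononan-4-ol.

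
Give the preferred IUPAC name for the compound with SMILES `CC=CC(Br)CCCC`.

The longest chain bearing the multiple bond is 8 carbons long (octane).
There is one C=C double bond, indicated by the ending -ene.
Choose the numbering such that numbering from this end puts the double bond at C-2 rather than C-6.
With this numbering: the double bond between C-2 and C-3; a bromo group at C-4.
Putting it together: 4-bromooct-2-ene.

4-bromooct-2-ene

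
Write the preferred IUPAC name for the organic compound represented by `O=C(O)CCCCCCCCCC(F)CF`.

Counting along the main chain through the –COOH group gives 12 carbons: the parent is dodecane.
The highest-priority functional group is a carboxylic acid (terminal –COOH), so the name ends in -oic acid.
The numbering direction is chosen so that the carboxylic acid carbon is C-1 by definition.
This places fluoro groups at C-11 and C-12.
The name is 11,12-difluorododecanoic acid.

11,12-difluorododecanoic acid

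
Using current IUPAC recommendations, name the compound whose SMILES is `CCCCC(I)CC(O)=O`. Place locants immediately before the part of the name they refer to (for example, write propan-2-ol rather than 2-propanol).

3-iodoheptanoic acid

The longest carbon chain that includes the –COOH group has 7 carbons, so the parent hydride is heptane.
The principal characteristic group is a carboxylic acid (terminal –COOH), named with the suffix -oic acid.
Choose the numbering such that the carboxylic acid carbon is C-1 by definition.
That gives an iodo group at C-3.
Putting it together: 3-iodoheptanoic acid.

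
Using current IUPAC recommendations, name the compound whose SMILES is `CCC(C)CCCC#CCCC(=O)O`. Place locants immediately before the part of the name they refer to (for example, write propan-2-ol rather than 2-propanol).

9-methylundec-4-ynoic acid

The longest carbon chain that includes the –COOH group and the multiple bond has 11 carbons, so the parent hydride is undecane.
The highest-priority functional group is a carboxylic acid (terminal –COOH), so the name ends in -oic acid.
The chain contains a C≡C triple bond, so the unsaturation ending is -yne.
The numbering direction is chosen so that the carboxylic acid carbon is C-1 by definition.
This places the triple bond between C-4 and C-5; a methyl group at C-9.
Assembling the pieces gives 9-methylundec-4-ynoic acid.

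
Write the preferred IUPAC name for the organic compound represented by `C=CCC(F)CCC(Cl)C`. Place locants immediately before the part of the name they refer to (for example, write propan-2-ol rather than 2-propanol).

Counting along the main chain through the multiple bond gives 8 carbons: the parent is octane.
A C=C double bond in the chain gives the infix -ene-.
The numbering direction is chosen so that numbering from this end puts the double bond at C-1 rather than C-7.
That gives the double bond between C-1 and C-2; a chloro group at C-7; a fluoro group at C-4.
Substituent prefixes are cited in alphabetical order (multiplying prefixes like di-/tri- are ignored for ordering).
Putting it together: 7-chloro-4-fluorooct-1-ene.

7-chloro-4-fluorooct-1-ene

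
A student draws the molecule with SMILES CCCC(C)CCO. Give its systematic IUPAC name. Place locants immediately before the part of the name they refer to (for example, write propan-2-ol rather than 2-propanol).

Counting along the main chain through the –OH group gives 6 carbons: the parent is hexane.
The principal characteristic group is an alcohol (–OH), named with the suffix -ol.
Number the chain so that numbering from this end puts the hydroxyl group at C-1 rather than C-6.
With this numbering: the hydroxyl at C-1; a methyl group at C-3.
Assembling the pieces gives 3-methylhexan-1-ol.

3-methylhexan-1-ol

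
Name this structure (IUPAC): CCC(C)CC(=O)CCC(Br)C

Counting along the main chain through the carbonyl gives 9 carbons: the parent is nonane.
The highest-priority functional group is a ketone (C=O on an internal carbon), so the name ends in -one.
Number the chain so that the substituent locant set {2,7} is lower than {3,8} at the first point of difference.
That gives the carbonyl at C-5; a bromo group at C-2; a methyl group at C-7.
The substituents are ordered alphabetically, ignoring any di-/tri- multipliers.
Assembling the pieces gives 2-bromo-7-methylnonan-5-one.

2-bromo-7-methylnonan-5-one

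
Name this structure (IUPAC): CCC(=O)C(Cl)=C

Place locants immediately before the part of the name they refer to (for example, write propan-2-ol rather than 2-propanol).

2-chloropent-1-en-3-one

Counting along the main chain through the carbonyl and the multiple bond gives 5 carbons: the parent is pentane.
The highest-priority functional group is a ketone (C=O on an internal carbon), so the name ends in -one.
The chain contains a C=C double bond, so the unsaturation ending is -ene.
Choose the numbering such that numbering from this end puts the double bond at C-1 rather than C-4.
With this numbering: the carbonyl at C-3; the double bond between C-1 and C-2; a chloro group at C-2.
Assembling the pieces gives 2-chloropent-1-en-3-one.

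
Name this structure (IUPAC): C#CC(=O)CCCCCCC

dec-1-yn-3-one

The longest chain bearing the carbonyl and the multiple bond is 10 carbons long (decane).
The principal characteristic group is a ketone (C=O on an internal carbon), named with the suffix -one.
The chain contains a C≡C triple bond, so the unsaturation ending is -yne.
Choose the numbering such that numbering from this end puts the carbonyl group at C-3 rather than C-8.
That gives the carbonyl at C-3; the triple bond between C-1 and C-2.
Putting it together: dec-1-yn-3-one.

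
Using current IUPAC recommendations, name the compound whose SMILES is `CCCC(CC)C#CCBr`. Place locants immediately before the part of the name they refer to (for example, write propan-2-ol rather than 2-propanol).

1-bromo-4-ethylhept-2-yne

The longest chain bearing the multiple bond is 7 carbons long (heptane).
A C≡C triple bond in the chain gives the infix -yne-.
Choose the numbering such that numbering from this end puts the triple bond at C-2 rather than C-5.
This places the triple bond between C-2 and C-3; a bromo group at C-1; an ethyl group at C-4.
Substituent prefixes are cited in alphabetical order (multiplying prefixes like di-/tri- are ignored for ordering).
The name is 1-bromo-4-ethylhept-2-yne.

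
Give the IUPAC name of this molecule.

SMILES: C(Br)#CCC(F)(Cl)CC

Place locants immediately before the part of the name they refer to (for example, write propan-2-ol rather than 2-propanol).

The longest carbon chain that includes the multiple bond has 6 carbons, so the parent hydride is hexane.
The chain contains a C≡C triple bond, so the unsaturation ending is -yne.
Choose the numbering such that numbering from this end puts the triple bond at C-1 rather than C-5.
This places the triple bond between C-1 and C-2; a bromo group at C-1; a chloro group at C-4; a fluoro group at C-4.
Prefixes are listed alphabetically: bromo, chloro, fluoro.
Putting it together: 1-bromo-4-chloro-4-fluorohex-1-yne.

1-bromo-4-chloro-4-fluorohex-1-yne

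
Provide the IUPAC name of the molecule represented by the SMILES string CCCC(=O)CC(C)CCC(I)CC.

9-iodo-6-methylundecan-4-one

The longest chain bearing the carbonyl is 11 carbons long (undecane).
The highest-priority functional group is a ketone (C=O on an internal carbon), so the name ends in -one.
The numbering direction is chosen so that numbering from this end puts the carbonyl group at C-4 rather than C-8.
This places the carbonyl at C-4; an iodo group at C-9; a methyl group at C-6.
Substituent prefixes are cited in alphabetical order (multiplying prefixes like di-/tri- are ignored for ordering).
Putting it together: 9-iodo-6-methylundecan-4-one.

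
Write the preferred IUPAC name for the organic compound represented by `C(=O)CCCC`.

The longest carbon chain that includes the –CHO group has 5 carbons, so the parent hydride is pentane.
The highest-priority functional group is an aldehyde (terminal –CHO), so the name ends in -al.
Choose the numbering such that the aldehyde carbon is C-1 by definition.
The name is pentanal.

pentanal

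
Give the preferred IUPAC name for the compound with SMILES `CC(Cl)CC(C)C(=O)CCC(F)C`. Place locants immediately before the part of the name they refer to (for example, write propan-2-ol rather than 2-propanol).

2-chloro-8-fluoro-4-methylnonan-5-one

The longest carbon chain that includes the carbonyl has 9 carbons, so the parent hydride is nonane.
The principal characteristic group is a ketone (C=O on an internal carbon), named with the suffix -one.
Number the chain so that the substituent locant set {2,4,8} is lower than {2,6,8} at the first point of difference.
This places the carbonyl at C-5; a chloro group at C-2; a fluoro group at C-8; a methyl group at C-4.
Prefixes are listed alphabetically: chloro, fluoro, methyl.
Putting it together: 2-chloro-8-fluoro-4-methylnonan-5-one.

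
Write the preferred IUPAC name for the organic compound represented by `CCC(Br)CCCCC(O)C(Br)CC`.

Counting along the main chain through the –OH group gives 11 carbons: the parent is undecane.
An alcohol (–OH) is the principal characteristic group, giving the suffix -ol.
Choose the numbering such that numbering from this end puts the hydroxyl group at C-4 rather than C-8.
That gives the hydroxyl at C-4; bromo groups at C-3 and C-9.
Assembling the pieces gives 3,9-dibromoundecan-4-ol.

3,9-dibromoundecan-4-ol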